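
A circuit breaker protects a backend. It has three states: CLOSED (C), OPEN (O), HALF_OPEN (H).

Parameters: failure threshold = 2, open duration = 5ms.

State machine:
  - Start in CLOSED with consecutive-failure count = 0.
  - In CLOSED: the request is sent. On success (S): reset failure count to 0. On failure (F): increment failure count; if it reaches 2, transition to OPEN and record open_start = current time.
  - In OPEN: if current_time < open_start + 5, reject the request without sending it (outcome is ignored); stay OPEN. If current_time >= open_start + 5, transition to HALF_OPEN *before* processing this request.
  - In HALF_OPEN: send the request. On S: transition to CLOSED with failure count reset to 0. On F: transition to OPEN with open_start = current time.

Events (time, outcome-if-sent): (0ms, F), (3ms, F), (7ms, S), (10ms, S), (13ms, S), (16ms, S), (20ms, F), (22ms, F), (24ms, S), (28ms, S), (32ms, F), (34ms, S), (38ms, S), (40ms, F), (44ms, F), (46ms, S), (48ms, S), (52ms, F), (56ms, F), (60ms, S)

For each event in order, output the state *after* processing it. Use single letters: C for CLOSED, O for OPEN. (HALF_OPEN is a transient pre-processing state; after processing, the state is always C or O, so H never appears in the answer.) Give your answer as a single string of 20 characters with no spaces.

State after each event:
  event#1 t=0ms outcome=F: state=CLOSED
  event#2 t=3ms outcome=F: state=OPEN
  event#3 t=7ms outcome=S: state=OPEN
  event#4 t=10ms outcome=S: state=CLOSED
  event#5 t=13ms outcome=S: state=CLOSED
  event#6 t=16ms outcome=S: state=CLOSED
  event#7 t=20ms outcome=F: state=CLOSED
  event#8 t=22ms outcome=F: state=OPEN
  event#9 t=24ms outcome=S: state=OPEN
  event#10 t=28ms outcome=S: state=CLOSED
  event#11 t=32ms outcome=F: state=CLOSED
  event#12 t=34ms outcome=S: state=CLOSED
  event#13 t=38ms outcome=S: state=CLOSED
  event#14 t=40ms outcome=F: state=CLOSED
  event#15 t=44ms outcome=F: state=OPEN
  event#16 t=46ms outcome=S: state=OPEN
  event#17 t=48ms outcome=S: state=OPEN
  event#18 t=52ms outcome=F: state=OPEN
  event#19 t=56ms outcome=F: state=OPEN
  event#20 t=60ms outcome=S: state=CLOSED

Answer: COOCCCCOOCCCCCOOOOOC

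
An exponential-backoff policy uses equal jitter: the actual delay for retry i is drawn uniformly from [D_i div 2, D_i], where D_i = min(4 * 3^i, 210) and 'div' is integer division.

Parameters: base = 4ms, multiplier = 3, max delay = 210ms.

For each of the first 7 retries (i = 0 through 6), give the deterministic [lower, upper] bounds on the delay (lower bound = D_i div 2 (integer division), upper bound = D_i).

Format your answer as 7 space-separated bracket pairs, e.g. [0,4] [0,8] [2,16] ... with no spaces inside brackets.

Answer: [2,4] [6,12] [18,36] [54,108] [105,210] [105,210] [105,210]

Derivation:
Computing bounds per retry:
  i=0: D_i=min(4*3^0,210)=4, bounds=[2,4]
  i=1: D_i=min(4*3^1,210)=12, bounds=[6,12]
  i=2: D_i=min(4*3^2,210)=36, bounds=[18,36]
  i=3: D_i=min(4*3^3,210)=108, bounds=[54,108]
  i=4: D_i=min(4*3^4,210)=210, bounds=[105,210]
  i=5: D_i=min(4*3^5,210)=210, bounds=[105,210]
  i=6: D_i=min(4*3^6,210)=210, bounds=[105,210]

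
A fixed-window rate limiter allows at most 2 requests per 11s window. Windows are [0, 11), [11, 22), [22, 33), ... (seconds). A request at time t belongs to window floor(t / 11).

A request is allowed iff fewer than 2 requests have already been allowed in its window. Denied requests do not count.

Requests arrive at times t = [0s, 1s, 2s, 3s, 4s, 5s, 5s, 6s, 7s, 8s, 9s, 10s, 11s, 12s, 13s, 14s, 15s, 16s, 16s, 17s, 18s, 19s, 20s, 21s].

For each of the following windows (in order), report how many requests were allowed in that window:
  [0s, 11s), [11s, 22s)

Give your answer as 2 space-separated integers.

Processing requests:
  req#1 t=0s (window 0): ALLOW
  req#2 t=1s (window 0): ALLOW
  req#3 t=2s (window 0): DENY
  req#4 t=3s (window 0): DENY
  req#5 t=4s (window 0): DENY
  req#6 t=5s (window 0): DENY
  req#7 t=5s (window 0): DENY
  req#8 t=6s (window 0): DENY
  req#9 t=7s (window 0): DENY
  req#10 t=8s (window 0): DENY
  req#11 t=9s (window 0): DENY
  req#12 t=10s (window 0): DENY
  req#13 t=11s (window 1): ALLOW
  req#14 t=12s (window 1): ALLOW
  req#15 t=13s (window 1): DENY
  req#16 t=14s (window 1): DENY
  req#17 t=15s (window 1): DENY
  req#18 t=16s (window 1): DENY
  req#19 t=16s (window 1): DENY
  req#20 t=17s (window 1): DENY
  req#21 t=18s (window 1): DENY
  req#22 t=19s (window 1): DENY
  req#23 t=20s (window 1): DENY
  req#24 t=21s (window 1): DENY

Allowed counts by window: 2 2

Answer: 2 2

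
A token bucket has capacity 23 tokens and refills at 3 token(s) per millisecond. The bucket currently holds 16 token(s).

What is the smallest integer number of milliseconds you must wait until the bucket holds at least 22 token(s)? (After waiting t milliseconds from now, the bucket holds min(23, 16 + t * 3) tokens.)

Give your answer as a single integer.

Answer: 2

Derivation:
Need 16 + t * 3 >= 22, so t >= 6/3.
Smallest integer t = ceil(6/3) = 2.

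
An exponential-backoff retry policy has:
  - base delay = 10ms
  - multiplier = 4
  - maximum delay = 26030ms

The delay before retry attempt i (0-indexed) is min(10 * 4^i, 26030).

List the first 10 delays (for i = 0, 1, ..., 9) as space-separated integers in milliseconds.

Answer: 10 40 160 640 2560 10240 26030 26030 26030 26030

Derivation:
Computing each delay:
  i=0: min(10*4^0, 26030) = 10
  i=1: min(10*4^1, 26030) = 40
  i=2: min(10*4^2, 26030) = 160
  i=3: min(10*4^3, 26030) = 640
  i=4: min(10*4^4, 26030) = 2560
  i=5: min(10*4^5, 26030) = 10240
  i=6: min(10*4^6, 26030) = 26030
  i=7: min(10*4^7, 26030) = 26030
  i=8: min(10*4^8, 26030) = 26030
  i=9: min(10*4^9, 26030) = 26030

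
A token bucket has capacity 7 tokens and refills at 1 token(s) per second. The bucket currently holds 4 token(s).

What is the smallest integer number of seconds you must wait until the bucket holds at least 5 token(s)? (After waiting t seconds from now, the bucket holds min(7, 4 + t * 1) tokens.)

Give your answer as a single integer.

Answer: 1

Derivation:
Need 4 + t * 1 >= 5, so t >= 1/1.
Smallest integer t = ceil(1/1) = 1.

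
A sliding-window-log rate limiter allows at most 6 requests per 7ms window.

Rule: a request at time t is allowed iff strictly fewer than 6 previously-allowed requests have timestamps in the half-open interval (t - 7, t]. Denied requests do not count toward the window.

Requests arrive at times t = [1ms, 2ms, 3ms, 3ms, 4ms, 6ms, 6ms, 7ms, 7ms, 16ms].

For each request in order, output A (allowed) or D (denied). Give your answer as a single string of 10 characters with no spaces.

Answer: AAAAAADDDA

Derivation:
Tracking allowed requests in the window:
  req#1 t=1ms: ALLOW
  req#2 t=2ms: ALLOW
  req#3 t=3ms: ALLOW
  req#4 t=3ms: ALLOW
  req#5 t=4ms: ALLOW
  req#6 t=6ms: ALLOW
  req#7 t=6ms: DENY
  req#8 t=7ms: DENY
  req#9 t=7ms: DENY
  req#10 t=16ms: ALLOW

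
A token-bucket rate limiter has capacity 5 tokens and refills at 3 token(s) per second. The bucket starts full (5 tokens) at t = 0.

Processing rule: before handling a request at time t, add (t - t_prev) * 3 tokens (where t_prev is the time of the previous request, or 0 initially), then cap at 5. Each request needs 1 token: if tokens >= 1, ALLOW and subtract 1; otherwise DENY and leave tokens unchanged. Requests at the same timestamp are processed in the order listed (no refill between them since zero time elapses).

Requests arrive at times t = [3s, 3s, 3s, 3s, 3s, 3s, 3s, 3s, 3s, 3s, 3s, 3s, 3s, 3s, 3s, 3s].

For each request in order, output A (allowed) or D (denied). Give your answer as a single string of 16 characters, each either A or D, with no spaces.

Simulating step by step:
  req#1 t=3s: ALLOW
  req#2 t=3s: ALLOW
  req#3 t=3s: ALLOW
  req#4 t=3s: ALLOW
  req#5 t=3s: ALLOW
  req#6 t=3s: DENY
  req#7 t=3s: DENY
  req#8 t=3s: DENY
  req#9 t=3s: DENY
  req#10 t=3s: DENY
  req#11 t=3s: DENY
  req#12 t=3s: DENY
  req#13 t=3s: DENY
  req#14 t=3s: DENY
  req#15 t=3s: DENY
  req#16 t=3s: DENY

Answer: AAAAADDDDDDDDDDD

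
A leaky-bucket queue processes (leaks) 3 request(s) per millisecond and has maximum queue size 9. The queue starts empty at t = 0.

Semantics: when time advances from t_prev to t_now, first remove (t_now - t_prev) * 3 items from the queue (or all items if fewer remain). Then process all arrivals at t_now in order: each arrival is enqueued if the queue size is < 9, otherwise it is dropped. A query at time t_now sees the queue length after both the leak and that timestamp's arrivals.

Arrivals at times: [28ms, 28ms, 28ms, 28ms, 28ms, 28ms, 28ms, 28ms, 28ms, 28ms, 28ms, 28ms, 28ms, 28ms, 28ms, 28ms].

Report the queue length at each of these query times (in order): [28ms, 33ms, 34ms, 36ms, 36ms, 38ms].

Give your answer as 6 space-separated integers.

Queue lengths at query times:
  query t=28ms: backlog = 9
  query t=33ms: backlog = 0
  query t=34ms: backlog = 0
  query t=36ms: backlog = 0
  query t=36ms: backlog = 0
  query t=38ms: backlog = 0

Answer: 9 0 0 0 0 0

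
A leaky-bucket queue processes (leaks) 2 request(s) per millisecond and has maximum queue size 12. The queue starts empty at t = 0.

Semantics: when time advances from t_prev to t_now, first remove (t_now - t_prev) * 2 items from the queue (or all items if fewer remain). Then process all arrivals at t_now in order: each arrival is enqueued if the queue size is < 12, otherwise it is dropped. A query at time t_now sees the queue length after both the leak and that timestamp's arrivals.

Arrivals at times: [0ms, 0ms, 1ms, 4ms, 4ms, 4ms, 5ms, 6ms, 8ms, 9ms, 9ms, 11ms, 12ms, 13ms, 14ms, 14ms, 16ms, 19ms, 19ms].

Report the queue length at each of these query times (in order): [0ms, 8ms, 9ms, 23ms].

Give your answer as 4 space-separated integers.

Answer: 2 1 2 0

Derivation:
Queue lengths at query times:
  query t=0ms: backlog = 2
  query t=8ms: backlog = 1
  query t=9ms: backlog = 2
  query t=23ms: backlog = 0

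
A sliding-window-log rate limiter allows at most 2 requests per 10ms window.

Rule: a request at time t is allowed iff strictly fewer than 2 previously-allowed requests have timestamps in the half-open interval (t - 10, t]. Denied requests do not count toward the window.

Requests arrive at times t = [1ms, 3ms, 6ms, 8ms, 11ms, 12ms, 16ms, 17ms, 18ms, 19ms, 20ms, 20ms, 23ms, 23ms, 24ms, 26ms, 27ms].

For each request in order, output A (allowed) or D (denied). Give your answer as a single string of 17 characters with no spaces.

Tracking allowed requests in the window:
  req#1 t=1ms: ALLOW
  req#2 t=3ms: ALLOW
  req#3 t=6ms: DENY
  req#4 t=8ms: DENY
  req#5 t=11ms: ALLOW
  req#6 t=12ms: DENY
  req#7 t=16ms: ALLOW
  req#8 t=17ms: DENY
  req#9 t=18ms: DENY
  req#10 t=19ms: DENY
  req#11 t=20ms: DENY
  req#12 t=20ms: DENY
  req#13 t=23ms: ALLOW
  req#14 t=23ms: DENY
  req#15 t=24ms: DENY
  req#16 t=26ms: ALLOW
  req#17 t=27ms: DENY

Answer: AADDADADDDDDADDAD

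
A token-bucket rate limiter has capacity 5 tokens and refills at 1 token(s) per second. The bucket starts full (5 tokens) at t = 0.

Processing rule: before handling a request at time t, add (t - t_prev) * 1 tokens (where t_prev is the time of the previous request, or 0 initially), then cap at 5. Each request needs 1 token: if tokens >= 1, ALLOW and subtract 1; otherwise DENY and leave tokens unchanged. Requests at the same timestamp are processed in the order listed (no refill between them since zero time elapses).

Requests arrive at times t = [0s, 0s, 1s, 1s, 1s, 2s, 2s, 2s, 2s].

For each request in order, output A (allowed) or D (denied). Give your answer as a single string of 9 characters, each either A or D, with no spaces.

Simulating step by step:
  req#1 t=0s: ALLOW
  req#2 t=0s: ALLOW
  req#3 t=1s: ALLOW
  req#4 t=1s: ALLOW
  req#5 t=1s: ALLOW
  req#6 t=2s: ALLOW
  req#7 t=2s: ALLOW
  req#8 t=2s: DENY
  req#9 t=2s: DENY

Answer: AAAAAAADD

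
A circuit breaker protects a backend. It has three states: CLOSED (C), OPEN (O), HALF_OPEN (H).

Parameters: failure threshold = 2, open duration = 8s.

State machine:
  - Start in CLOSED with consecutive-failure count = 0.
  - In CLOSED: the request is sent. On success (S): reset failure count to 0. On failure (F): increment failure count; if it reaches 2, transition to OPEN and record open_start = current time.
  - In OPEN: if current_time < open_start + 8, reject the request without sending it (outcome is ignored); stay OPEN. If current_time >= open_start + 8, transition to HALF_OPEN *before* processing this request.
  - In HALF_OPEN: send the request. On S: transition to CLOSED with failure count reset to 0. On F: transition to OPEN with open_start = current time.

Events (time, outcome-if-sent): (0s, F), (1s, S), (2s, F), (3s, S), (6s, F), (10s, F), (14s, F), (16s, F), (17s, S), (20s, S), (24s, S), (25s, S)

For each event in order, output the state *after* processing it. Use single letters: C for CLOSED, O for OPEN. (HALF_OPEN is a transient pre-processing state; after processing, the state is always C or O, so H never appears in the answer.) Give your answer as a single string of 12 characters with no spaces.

Answer: CCCCCOOOOCCC

Derivation:
State after each event:
  event#1 t=0s outcome=F: state=CLOSED
  event#2 t=1s outcome=S: state=CLOSED
  event#3 t=2s outcome=F: state=CLOSED
  event#4 t=3s outcome=S: state=CLOSED
  event#5 t=6s outcome=F: state=CLOSED
  event#6 t=10s outcome=F: state=OPEN
  event#7 t=14s outcome=F: state=OPEN
  event#8 t=16s outcome=F: state=OPEN
  event#9 t=17s outcome=S: state=OPEN
  event#10 t=20s outcome=S: state=CLOSED
  event#11 t=24s outcome=S: state=CLOSED
  event#12 t=25s outcome=S: state=CLOSED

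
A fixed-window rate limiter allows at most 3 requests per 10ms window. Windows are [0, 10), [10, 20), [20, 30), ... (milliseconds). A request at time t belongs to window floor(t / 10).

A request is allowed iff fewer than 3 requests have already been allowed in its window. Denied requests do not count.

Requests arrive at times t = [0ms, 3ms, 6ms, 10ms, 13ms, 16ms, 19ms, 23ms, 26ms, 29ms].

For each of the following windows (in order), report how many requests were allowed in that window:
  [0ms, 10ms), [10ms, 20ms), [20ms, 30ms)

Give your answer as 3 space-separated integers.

Processing requests:
  req#1 t=0ms (window 0): ALLOW
  req#2 t=3ms (window 0): ALLOW
  req#3 t=6ms (window 0): ALLOW
  req#4 t=10ms (window 1): ALLOW
  req#5 t=13ms (window 1): ALLOW
  req#6 t=16ms (window 1): ALLOW
  req#7 t=19ms (window 1): DENY
  req#8 t=23ms (window 2): ALLOW
  req#9 t=26ms (window 2): ALLOW
  req#10 t=29ms (window 2): ALLOW

Allowed counts by window: 3 3 3

Answer: 3 3 3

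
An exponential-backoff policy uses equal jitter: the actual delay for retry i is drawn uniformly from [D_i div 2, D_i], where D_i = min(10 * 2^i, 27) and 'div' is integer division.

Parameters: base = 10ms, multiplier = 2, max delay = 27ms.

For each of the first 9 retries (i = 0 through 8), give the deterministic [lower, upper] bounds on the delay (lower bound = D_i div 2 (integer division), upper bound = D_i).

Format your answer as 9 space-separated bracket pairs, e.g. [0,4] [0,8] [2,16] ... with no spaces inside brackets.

Computing bounds per retry:
  i=0: D_i=min(10*2^0,27)=10, bounds=[5,10]
  i=1: D_i=min(10*2^1,27)=20, bounds=[10,20]
  i=2: D_i=min(10*2^2,27)=27, bounds=[13,27]
  i=3: D_i=min(10*2^3,27)=27, bounds=[13,27]
  i=4: D_i=min(10*2^4,27)=27, bounds=[13,27]
  i=5: D_i=min(10*2^5,27)=27, bounds=[13,27]
  i=6: D_i=min(10*2^6,27)=27, bounds=[13,27]
  i=7: D_i=min(10*2^7,27)=27, bounds=[13,27]
  i=8: D_i=min(10*2^8,27)=27, bounds=[13,27]

Answer: [5,10] [10,20] [13,27] [13,27] [13,27] [13,27] [13,27] [13,27] [13,27]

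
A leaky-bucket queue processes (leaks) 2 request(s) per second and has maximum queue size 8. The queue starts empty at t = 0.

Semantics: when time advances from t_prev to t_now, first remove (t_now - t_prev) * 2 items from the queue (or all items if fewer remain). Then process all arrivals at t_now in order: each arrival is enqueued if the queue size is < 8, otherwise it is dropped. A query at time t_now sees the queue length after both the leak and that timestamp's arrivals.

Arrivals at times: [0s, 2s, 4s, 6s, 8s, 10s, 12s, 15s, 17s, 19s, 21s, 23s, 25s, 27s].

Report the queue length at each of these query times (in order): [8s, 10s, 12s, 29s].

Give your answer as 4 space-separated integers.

Queue lengths at query times:
  query t=8s: backlog = 1
  query t=10s: backlog = 1
  query t=12s: backlog = 1
  query t=29s: backlog = 0

Answer: 1 1 1 0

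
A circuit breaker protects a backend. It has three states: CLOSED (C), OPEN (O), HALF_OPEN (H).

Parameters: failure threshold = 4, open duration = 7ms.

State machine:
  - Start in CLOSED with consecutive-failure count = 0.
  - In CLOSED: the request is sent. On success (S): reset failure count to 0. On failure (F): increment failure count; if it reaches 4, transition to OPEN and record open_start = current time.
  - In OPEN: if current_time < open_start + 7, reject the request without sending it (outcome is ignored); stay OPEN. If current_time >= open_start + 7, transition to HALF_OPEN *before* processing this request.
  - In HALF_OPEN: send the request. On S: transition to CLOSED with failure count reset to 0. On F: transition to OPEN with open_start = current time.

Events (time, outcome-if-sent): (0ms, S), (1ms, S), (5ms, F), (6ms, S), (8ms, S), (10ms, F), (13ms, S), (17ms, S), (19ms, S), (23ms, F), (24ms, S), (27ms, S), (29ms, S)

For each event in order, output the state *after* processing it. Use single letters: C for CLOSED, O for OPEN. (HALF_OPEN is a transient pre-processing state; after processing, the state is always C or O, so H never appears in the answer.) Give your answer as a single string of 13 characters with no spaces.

Answer: CCCCCCCCCCCCC

Derivation:
State after each event:
  event#1 t=0ms outcome=S: state=CLOSED
  event#2 t=1ms outcome=S: state=CLOSED
  event#3 t=5ms outcome=F: state=CLOSED
  event#4 t=6ms outcome=S: state=CLOSED
  event#5 t=8ms outcome=S: state=CLOSED
  event#6 t=10ms outcome=F: state=CLOSED
  event#7 t=13ms outcome=S: state=CLOSED
  event#8 t=17ms outcome=S: state=CLOSED
  event#9 t=19ms outcome=S: state=CLOSED
  event#10 t=23ms outcome=F: state=CLOSED
  event#11 t=24ms outcome=S: state=CLOSED
  event#12 t=27ms outcome=S: state=CLOSED
  event#13 t=29ms outcome=S: state=CLOSED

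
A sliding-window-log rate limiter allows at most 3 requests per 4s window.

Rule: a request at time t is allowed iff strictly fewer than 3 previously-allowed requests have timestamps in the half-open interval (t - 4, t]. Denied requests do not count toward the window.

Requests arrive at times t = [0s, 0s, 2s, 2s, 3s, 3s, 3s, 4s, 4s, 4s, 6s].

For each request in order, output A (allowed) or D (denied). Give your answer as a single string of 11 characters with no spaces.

Answer: AAADDDDAADA

Derivation:
Tracking allowed requests in the window:
  req#1 t=0s: ALLOW
  req#2 t=0s: ALLOW
  req#3 t=2s: ALLOW
  req#4 t=2s: DENY
  req#5 t=3s: DENY
  req#6 t=3s: DENY
  req#7 t=3s: DENY
  req#8 t=4s: ALLOW
  req#9 t=4s: ALLOW
  req#10 t=4s: DENY
  req#11 t=6s: ALLOW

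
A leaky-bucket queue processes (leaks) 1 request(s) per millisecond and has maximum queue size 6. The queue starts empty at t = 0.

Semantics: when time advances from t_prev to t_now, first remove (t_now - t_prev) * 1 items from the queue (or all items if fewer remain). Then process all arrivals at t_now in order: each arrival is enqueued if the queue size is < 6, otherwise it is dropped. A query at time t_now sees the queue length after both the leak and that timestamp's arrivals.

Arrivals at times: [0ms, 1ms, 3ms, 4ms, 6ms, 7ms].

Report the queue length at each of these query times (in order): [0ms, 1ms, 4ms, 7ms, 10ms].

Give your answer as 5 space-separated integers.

Queue lengths at query times:
  query t=0ms: backlog = 1
  query t=1ms: backlog = 1
  query t=4ms: backlog = 1
  query t=7ms: backlog = 1
  query t=10ms: backlog = 0

Answer: 1 1 1 1 0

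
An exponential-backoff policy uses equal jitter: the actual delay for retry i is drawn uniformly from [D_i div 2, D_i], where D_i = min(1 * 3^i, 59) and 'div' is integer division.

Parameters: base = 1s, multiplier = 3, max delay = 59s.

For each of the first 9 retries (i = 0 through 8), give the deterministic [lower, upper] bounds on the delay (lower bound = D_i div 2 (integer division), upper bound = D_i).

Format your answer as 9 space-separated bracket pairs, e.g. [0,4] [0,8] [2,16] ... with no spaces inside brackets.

Answer: [0,1] [1,3] [4,9] [13,27] [29,59] [29,59] [29,59] [29,59] [29,59]

Derivation:
Computing bounds per retry:
  i=0: D_i=min(1*3^0,59)=1, bounds=[0,1]
  i=1: D_i=min(1*3^1,59)=3, bounds=[1,3]
  i=2: D_i=min(1*3^2,59)=9, bounds=[4,9]
  i=3: D_i=min(1*3^3,59)=27, bounds=[13,27]
  i=4: D_i=min(1*3^4,59)=59, bounds=[29,59]
  i=5: D_i=min(1*3^5,59)=59, bounds=[29,59]
  i=6: D_i=min(1*3^6,59)=59, bounds=[29,59]
  i=7: D_i=min(1*3^7,59)=59, bounds=[29,59]
  i=8: D_i=min(1*3^8,59)=59, bounds=[29,59]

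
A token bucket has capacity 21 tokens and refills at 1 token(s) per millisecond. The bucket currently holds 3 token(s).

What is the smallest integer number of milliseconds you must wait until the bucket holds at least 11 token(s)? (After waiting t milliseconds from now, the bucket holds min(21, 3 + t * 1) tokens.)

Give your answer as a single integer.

Answer: 8

Derivation:
Need 3 + t * 1 >= 11, so t >= 8/1.
Smallest integer t = ceil(8/1) = 8.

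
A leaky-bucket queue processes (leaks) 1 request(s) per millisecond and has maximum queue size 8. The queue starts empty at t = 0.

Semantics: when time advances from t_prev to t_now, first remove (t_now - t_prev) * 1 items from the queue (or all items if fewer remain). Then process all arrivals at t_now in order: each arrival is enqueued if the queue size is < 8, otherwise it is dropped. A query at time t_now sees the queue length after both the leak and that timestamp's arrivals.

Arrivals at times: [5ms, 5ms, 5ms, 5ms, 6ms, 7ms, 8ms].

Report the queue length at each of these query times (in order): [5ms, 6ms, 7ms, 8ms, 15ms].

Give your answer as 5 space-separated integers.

Queue lengths at query times:
  query t=5ms: backlog = 4
  query t=6ms: backlog = 4
  query t=7ms: backlog = 4
  query t=8ms: backlog = 4
  query t=15ms: backlog = 0

Answer: 4 4 4 4 0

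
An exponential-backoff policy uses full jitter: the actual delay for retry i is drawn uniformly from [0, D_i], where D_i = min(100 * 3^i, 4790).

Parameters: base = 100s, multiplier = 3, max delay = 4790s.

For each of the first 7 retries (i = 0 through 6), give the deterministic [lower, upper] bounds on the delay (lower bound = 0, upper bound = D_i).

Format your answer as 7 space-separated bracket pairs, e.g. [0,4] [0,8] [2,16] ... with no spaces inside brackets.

Computing bounds per retry:
  i=0: D_i=min(100*3^0,4790)=100, bounds=[0,100]
  i=1: D_i=min(100*3^1,4790)=300, bounds=[0,300]
  i=2: D_i=min(100*3^2,4790)=900, bounds=[0,900]
  i=3: D_i=min(100*3^3,4790)=2700, bounds=[0,2700]
  i=4: D_i=min(100*3^4,4790)=4790, bounds=[0,4790]
  i=5: D_i=min(100*3^5,4790)=4790, bounds=[0,4790]
  i=6: D_i=min(100*3^6,4790)=4790, bounds=[0,4790]

Answer: [0,100] [0,300] [0,900] [0,2700] [0,4790] [0,4790] [0,4790]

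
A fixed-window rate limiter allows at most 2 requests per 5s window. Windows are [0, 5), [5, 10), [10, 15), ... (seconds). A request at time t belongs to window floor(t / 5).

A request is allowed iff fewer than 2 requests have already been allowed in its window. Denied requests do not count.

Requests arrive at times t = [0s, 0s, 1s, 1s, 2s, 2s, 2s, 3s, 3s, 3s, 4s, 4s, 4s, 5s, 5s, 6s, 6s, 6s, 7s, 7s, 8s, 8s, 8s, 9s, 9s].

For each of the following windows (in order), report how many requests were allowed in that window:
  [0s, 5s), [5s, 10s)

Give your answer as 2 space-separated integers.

Processing requests:
  req#1 t=0s (window 0): ALLOW
  req#2 t=0s (window 0): ALLOW
  req#3 t=1s (window 0): DENY
  req#4 t=1s (window 0): DENY
  req#5 t=2s (window 0): DENY
  req#6 t=2s (window 0): DENY
  req#7 t=2s (window 0): DENY
  req#8 t=3s (window 0): DENY
  req#9 t=3s (window 0): DENY
  req#10 t=3s (window 0): DENY
  req#11 t=4s (window 0): DENY
  req#12 t=4s (window 0): DENY
  req#13 t=4s (window 0): DENY
  req#14 t=5s (window 1): ALLOW
  req#15 t=5s (window 1): ALLOW
  req#16 t=6s (window 1): DENY
  req#17 t=6s (window 1): DENY
  req#18 t=6s (window 1): DENY
  req#19 t=7s (window 1): DENY
  req#20 t=7s (window 1): DENY
  req#21 t=8s (window 1): DENY
  req#22 t=8s (window 1): DENY
  req#23 t=8s (window 1): DENY
  req#24 t=9s (window 1): DENY
  req#25 t=9s (window 1): DENY

Allowed counts by window: 2 2

Answer: 2 2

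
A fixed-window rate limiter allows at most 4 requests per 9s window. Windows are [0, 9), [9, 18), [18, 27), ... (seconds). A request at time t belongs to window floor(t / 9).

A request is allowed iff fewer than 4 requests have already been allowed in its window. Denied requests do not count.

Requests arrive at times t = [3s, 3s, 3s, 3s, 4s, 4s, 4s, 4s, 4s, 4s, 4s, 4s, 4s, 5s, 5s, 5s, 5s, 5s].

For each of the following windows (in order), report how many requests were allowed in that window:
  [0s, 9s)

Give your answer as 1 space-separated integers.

Processing requests:
  req#1 t=3s (window 0): ALLOW
  req#2 t=3s (window 0): ALLOW
  req#3 t=3s (window 0): ALLOW
  req#4 t=3s (window 0): ALLOW
  req#5 t=4s (window 0): DENY
  req#6 t=4s (window 0): DENY
  req#7 t=4s (window 0): DENY
  req#8 t=4s (window 0): DENY
  req#9 t=4s (window 0): DENY
  req#10 t=4s (window 0): DENY
  req#11 t=4s (window 0): DENY
  req#12 t=4s (window 0): DENY
  req#13 t=4s (window 0): DENY
  req#14 t=5s (window 0): DENY
  req#15 t=5s (window 0): DENY
  req#16 t=5s (window 0): DENY
  req#17 t=5s (window 0): DENY
  req#18 t=5s (window 0): DENY

Allowed counts by window: 4

Answer: 4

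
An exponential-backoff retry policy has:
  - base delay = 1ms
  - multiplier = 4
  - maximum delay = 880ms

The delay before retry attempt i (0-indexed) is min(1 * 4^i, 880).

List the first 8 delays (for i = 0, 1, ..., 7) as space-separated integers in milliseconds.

Computing each delay:
  i=0: min(1*4^0, 880) = 1
  i=1: min(1*4^1, 880) = 4
  i=2: min(1*4^2, 880) = 16
  i=3: min(1*4^3, 880) = 64
  i=4: min(1*4^4, 880) = 256
  i=5: min(1*4^5, 880) = 880
  i=6: min(1*4^6, 880) = 880
  i=7: min(1*4^7, 880) = 880

Answer: 1 4 16 64 256 880 880 880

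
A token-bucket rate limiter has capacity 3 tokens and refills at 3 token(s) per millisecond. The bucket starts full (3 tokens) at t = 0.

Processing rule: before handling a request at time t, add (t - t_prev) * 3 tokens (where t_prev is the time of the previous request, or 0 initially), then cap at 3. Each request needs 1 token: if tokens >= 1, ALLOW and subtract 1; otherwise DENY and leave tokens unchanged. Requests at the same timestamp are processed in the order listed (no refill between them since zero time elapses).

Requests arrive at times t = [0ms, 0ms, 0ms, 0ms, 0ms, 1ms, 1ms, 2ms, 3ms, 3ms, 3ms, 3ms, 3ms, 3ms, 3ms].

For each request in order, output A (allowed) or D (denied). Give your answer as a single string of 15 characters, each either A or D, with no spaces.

Answer: AAADDAAAAAADDDD

Derivation:
Simulating step by step:
  req#1 t=0ms: ALLOW
  req#2 t=0ms: ALLOW
  req#3 t=0ms: ALLOW
  req#4 t=0ms: DENY
  req#5 t=0ms: DENY
  req#6 t=1ms: ALLOW
  req#7 t=1ms: ALLOW
  req#8 t=2ms: ALLOW
  req#9 t=3ms: ALLOW
  req#10 t=3ms: ALLOW
  req#11 t=3ms: ALLOW
  req#12 t=3ms: DENY
  req#13 t=3ms: DENY
  req#14 t=3ms: DENY
  req#15 t=3ms: DENY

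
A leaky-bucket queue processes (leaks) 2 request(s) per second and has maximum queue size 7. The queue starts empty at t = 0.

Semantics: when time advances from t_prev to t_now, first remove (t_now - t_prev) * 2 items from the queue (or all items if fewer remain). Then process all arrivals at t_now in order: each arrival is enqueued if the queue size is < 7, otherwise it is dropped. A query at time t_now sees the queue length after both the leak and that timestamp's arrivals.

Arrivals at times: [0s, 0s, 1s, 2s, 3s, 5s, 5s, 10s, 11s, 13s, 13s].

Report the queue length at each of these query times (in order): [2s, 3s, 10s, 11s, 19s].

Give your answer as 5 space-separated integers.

Answer: 1 1 1 1 0

Derivation:
Queue lengths at query times:
  query t=2s: backlog = 1
  query t=3s: backlog = 1
  query t=10s: backlog = 1
  query t=11s: backlog = 1
  query t=19s: backlog = 0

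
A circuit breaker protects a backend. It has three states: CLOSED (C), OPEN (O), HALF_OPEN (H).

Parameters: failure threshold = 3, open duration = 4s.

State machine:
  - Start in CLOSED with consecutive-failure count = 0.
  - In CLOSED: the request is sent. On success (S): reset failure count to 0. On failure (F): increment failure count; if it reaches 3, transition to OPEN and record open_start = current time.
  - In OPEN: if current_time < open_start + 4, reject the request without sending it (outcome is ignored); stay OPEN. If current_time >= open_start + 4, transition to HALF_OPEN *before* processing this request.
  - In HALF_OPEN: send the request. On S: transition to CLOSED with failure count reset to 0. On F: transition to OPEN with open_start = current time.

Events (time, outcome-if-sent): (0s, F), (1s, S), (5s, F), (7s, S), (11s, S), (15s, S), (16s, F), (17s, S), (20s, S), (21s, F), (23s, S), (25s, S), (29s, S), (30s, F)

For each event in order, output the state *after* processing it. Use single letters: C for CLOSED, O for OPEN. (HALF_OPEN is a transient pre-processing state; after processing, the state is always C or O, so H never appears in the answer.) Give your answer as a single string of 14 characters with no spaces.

Answer: CCCCCCCCCCCCCC

Derivation:
State after each event:
  event#1 t=0s outcome=F: state=CLOSED
  event#2 t=1s outcome=S: state=CLOSED
  event#3 t=5s outcome=F: state=CLOSED
  event#4 t=7s outcome=S: state=CLOSED
  event#5 t=11s outcome=S: state=CLOSED
  event#6 t=15s outcome=S: state=CLOSED
  event#7 t=16s outcome=F: state=CLOSED
  event#8 t=17s outcome=S: state=CLOSED
  event#9 t=20s outcome=S: state=CLOSED
  event#10 t=21s outcome=F: state=CLOSED
  event#11 t=23s outcome=S: state=CLOSED
  event#12 t=25s outcome=S: state=CLOSED
  event#13 t=29s outcome=S: state=CLOSED
  event#14 t=30s outcome=F: state=CLOSED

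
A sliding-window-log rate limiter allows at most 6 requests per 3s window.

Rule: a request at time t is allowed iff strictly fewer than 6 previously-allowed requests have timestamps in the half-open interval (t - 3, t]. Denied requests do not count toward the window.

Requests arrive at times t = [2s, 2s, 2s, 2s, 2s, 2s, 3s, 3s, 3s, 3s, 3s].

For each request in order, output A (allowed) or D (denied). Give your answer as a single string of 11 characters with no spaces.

Answer: AAAAAADDDDD

Derivation:
Tracking allowed requests in the window:
  req#1 t=2s: ALLOW
  req#2 t=2s: ALLOW
  req#3 t=2s: ALLOW
  req#4 t=2s: ALLOW
  req#5 t=2s: ALLOW
  req#6 t=2s: ALLOW
  req#7 t=3s: DENY
  req#8 t=3s: DENY
  req#9 t=3s: DENY
  req#10 t=3s: DENY
  req#11 t=3s: DENY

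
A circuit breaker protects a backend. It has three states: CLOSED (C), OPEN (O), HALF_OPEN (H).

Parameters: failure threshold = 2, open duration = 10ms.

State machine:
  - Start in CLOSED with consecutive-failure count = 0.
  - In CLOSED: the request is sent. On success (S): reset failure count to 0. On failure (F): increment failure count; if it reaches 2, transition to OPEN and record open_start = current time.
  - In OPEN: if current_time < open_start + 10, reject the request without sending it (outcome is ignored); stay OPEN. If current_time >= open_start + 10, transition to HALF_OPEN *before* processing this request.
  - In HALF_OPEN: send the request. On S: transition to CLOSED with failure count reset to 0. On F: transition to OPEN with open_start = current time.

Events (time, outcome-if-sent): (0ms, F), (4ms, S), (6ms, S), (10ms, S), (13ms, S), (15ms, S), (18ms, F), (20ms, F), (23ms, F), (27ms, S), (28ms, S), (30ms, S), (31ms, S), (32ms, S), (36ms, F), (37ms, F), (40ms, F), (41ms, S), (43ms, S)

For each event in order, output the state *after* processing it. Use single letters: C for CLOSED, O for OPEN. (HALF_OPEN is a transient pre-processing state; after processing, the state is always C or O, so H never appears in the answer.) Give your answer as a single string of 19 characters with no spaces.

State after each event:
  event#1 t=0ms outcome=F: state=CLOSED
  event#2 t=4ms outcome=S: state=CLOSED
  event#3 t=6ms outcome=S: state=CLOSED
  event#4 t=10ms outcome=S: state=CLOSED
  event#5 t=13ms outcome=S: state=CLOSED
  event#6 t=15ms outcome=S: state=CLOSED
  event#7 t=18ms outcome=F: state=CLOSED
  event#8 t=20ms outcome=F: state=OPEN
  event#9 t=23ms outcome=F: state=OPEN
  event#10 t=27ms outcome=S: state=OPEN
  event#11 t=28ms outcome=S: state=OPEN
  event#12 t=30ms outcome=S: state=CLOSED
  event#13 t=31ms outcome=S: state=CLOSED
  event#14 t=32ms outcome=S: state=CLOSED
  event#15 t=36ms outcome=F: state=CLOSED
  event#16 t=37ms outcome=F: state=OPEN
  event#17 t=40ms outcome=F: state=OPEN
  event#18 t=41ms outcome=S: state=OPEN
  event#19 t=43ms outcome=S: state=OPEN

Answer: CCCCCCCOOOOCCCCOOOO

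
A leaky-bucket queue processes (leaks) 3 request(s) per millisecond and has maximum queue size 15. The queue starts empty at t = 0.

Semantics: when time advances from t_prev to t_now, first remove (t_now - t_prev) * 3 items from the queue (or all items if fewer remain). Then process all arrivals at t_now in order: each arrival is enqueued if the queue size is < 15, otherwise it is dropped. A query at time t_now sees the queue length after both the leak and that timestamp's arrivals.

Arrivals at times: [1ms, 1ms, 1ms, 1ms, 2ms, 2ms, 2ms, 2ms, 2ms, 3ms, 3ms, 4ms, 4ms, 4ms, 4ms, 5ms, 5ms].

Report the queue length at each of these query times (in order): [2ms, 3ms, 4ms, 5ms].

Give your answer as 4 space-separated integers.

Queue lengths at query times:
  query t=2ms: backlog = 6
  query t=3ms: backlog = 5
  query t=4ms: backlog = 6
  query t=5ms: backlog = 5

Answer: 6 5 6 5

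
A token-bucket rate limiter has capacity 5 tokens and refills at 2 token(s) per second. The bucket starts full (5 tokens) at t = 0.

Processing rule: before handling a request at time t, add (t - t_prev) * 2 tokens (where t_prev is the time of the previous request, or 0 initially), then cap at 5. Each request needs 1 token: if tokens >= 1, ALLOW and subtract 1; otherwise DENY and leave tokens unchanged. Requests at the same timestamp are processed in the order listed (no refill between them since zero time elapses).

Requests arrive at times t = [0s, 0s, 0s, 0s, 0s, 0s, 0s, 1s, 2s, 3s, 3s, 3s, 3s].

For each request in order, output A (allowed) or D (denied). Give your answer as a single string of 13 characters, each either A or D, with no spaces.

Answer: AAAAADDAAAAAA

Derivation:
Simulating step by step:
  req#1 t=0s: ALLOW
  req#2 t=0s: ALLOW
  req#3 t=0s: ALLOW
  req#4 t=0s: ALLOW
  req#5 t=0s: ALLOW
  req#6 t=0s: DENY
  req#7 t=0s: DENY
  req#8 t=1s: ALLOW
  req#9 t=2s: ALLOW
  req#10 t=3s: ALLOW
  req#11 t=3s: ALLOW
  req#12 t=3s: ALLOW
  req#13 t=3s: ALLOW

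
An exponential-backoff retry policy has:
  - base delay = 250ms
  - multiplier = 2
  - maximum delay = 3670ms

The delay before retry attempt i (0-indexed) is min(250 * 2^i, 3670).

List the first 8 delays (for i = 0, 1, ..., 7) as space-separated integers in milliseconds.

Answer: 250 500 1000 2000 3670 3670 3670 3670

Derivation:
Computing each delay:
  i=0: min(250*2^0, 3670) = 250
  i=1: min(250*2^1, 3670) = 500
  i=2: min(250*2^2, 3670) = 1000
  i=3: min(250*2^3, 3670) = 2000
  i=4: min(250*2^4, 3670) = 3670
  i=5: min(250*2^5, 3670) = 3670
  i=6: min(250*2^6, 3670) = 3670
  i=7: min(250*2^7, 3670) = 3670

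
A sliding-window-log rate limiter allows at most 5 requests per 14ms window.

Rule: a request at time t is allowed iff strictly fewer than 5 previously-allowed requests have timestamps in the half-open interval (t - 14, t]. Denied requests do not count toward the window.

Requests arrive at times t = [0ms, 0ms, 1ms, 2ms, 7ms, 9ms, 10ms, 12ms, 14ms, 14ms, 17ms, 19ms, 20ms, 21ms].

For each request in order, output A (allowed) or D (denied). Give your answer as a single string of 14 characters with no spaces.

Tracking allowed requests in the window:
  req#1 t=0ms: ALLOW
  req#2 t=0ms: ALLOW
  req#3 t=1ms: ALLOW
  req#4 t=2ms: ALLOW
  req#5 t=7ms: ALLOW
  req#6 t=9ms: DENY
  req#7 t=10ms: DENY
  req#8 t=12ms: DENY
  req#9 t=14ms: ALLOW
  req#10 t=14ms: ALLOW
  req#11 t=17ms: ALLOW
  req#12 t=19ms: ALLOW
  req#13 t=20ms: DENY
  req#14 t=21ms: ALLOW

Answer: AAAAADDDAAAADA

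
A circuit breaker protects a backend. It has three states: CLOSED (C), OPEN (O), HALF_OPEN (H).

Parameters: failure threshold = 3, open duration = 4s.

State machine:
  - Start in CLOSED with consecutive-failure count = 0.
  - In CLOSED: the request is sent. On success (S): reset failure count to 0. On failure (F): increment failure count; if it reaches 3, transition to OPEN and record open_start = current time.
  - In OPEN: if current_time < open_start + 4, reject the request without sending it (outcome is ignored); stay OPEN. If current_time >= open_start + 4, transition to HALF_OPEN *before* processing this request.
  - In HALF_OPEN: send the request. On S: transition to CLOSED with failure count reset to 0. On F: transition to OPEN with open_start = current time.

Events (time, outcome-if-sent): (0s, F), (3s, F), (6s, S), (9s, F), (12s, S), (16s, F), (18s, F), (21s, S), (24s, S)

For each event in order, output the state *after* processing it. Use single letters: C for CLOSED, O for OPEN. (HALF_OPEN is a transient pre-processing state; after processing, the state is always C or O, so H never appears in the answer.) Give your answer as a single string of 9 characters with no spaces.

Answer: CCCCCCCCC

Derivation:
State after each event:
  event#1 t=0s outcome=F: state=CLOSED
  event#2 t=3s outcome=F: state=CLOSED
  event#3 t=6s outcome=S: state=CLOSED
  event#4 t=9s outcome=F: state=CLOSED
  event#5 t=12s outcome=S: state=CLOSED
  event#6 t=16s outcome=F: state=CLOSED
  event#7 t=18s outcome=F: state=CLOSED
  event#8 t=21s outcome=S: state=CLOSED
  event#9 t=24s outcome=S: state=CLOSED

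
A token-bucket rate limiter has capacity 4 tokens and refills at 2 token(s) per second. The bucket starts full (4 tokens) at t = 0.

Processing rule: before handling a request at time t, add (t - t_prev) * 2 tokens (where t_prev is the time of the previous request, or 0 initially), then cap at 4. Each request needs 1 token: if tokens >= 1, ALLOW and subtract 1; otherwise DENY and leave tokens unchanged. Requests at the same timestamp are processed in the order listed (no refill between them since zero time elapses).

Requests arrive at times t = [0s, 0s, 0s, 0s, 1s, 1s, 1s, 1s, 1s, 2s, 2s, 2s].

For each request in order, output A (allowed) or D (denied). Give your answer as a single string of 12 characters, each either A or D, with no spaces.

Simulating step by step:
  req#1 t=0s: ALLOW
  req#2 t=0s: ALLOW
  req#3 t=0s: ALLOW
  req#4 t=0s: ALLOW
  req#5 t=1s: ALLOW
  req#6 t=1s: ALLOW
  req#7 t=1s: DENY
  req#8 t=1s: DENY
  req#9 t=1s: DENY
  req#10 t=2s: ALLOW
  req#11 t=2s: ALLOW
  req#12 t=2s: DENY

Answer: AAAAAADDDAAD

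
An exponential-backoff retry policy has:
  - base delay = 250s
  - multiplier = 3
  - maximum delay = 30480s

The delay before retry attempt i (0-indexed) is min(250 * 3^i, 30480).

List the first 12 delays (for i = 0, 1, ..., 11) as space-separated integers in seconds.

Computing each delay:
  i=0: min(250*3^0, 30480) = 250
  i=1: min(250*3^1, 30480) = 750
  i=2: min(250*3^2, 30480) = 2250
  i=3: min(250*3^3, 30480) = 6750
  i=4: min(250*3^4, 30480) = 20250
  i=5: min(250*3^5, 30480) = 30480
  i=6: min(250*3^6, 30480) = 30480
  i=7: min(250*3^7, 30480) = 30480
  i=8: min(250*3^8, 30480) = 30480
  i=9: min(250*3^9, 30480) = 30480
  i=10: min(250*3^10, 30480) = 30480
  i=11: min(250*3^11, 30480) = 30480

Answer: 250 750 2250 6750 20250 30480 30480 30480 30480 30480 30480 30480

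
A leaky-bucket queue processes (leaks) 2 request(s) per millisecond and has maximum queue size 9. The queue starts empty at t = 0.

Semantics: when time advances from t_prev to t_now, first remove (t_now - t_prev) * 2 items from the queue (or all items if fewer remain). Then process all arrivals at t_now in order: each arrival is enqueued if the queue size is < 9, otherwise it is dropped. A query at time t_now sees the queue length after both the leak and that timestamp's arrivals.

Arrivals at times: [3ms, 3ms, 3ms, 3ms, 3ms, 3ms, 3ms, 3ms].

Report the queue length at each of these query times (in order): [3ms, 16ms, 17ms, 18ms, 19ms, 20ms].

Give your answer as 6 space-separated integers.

Answer: 8 0 0 0 0 0

Derivation:
Queue lengths at query times:
  query t=3ms: backlog = 8
  query t=16ms: backlog = 0
  query t=17ms: backlog = 0
  query t=18ms: backlog = 0
  query t=19ms: backlog = 0
  query t=20ms: backlog = 0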